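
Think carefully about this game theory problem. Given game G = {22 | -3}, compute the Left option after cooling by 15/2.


Original game: {22 | -3} (a switch {a | b} with a > b).
Cooling by t (for t below the temperature (a - b)/2 = 25/2) taxes each move by t: {a | b} cooled by t is {a - t | b + t}.
Cooling amount: t = 15/2
Cooled Left option: 22 - 15/2 = 29/2
Cooled Right option: -3 + 15/2 = 9/2
Cooled game: {29/2 | 9/2}
Left option = 29/2

29/2


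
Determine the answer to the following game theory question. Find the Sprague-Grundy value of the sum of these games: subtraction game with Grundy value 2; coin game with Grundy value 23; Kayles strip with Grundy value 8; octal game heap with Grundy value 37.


By the Sprague-Grundy theorem, the Grundy value of a sum of games is the XOR of individual Grundy values.
subtraction game: Grundy value = 2. Running XOR: 0 XOR 2 = 2
coin game: Grundy value = 23. Running XOR: 2 XOR 23 = 21
Kayles strip: Grundy value = 8. Running XOR: 21 XOR 8 = 29
octal game heap: Grundy value = 37. Running XOR: 29 XOR 37 = 56
The combined Grundy value is 56.

56


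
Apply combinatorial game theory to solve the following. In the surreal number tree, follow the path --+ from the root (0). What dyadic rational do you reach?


Sign expansion: --+
Rule: track bounds (lo, hi), initially (-inf, +inf). On '+', the current value becomes lo and we move to the simplest number in (value, hi): value + 1 if hi = +inf, otherwise the midpoint (value + hi)/2. On '-', the current value becomes hi and we move to value - 1 if lo = -inf, otherwise the midpoint (lo + value)/2.
Start at 0.
Step 1: sign = -, move left. Bounds: (-inf, 0). Value = -1
Step 2: sign = -, move left. Bounds: (-inf, -1). Value = -2
Step 3: sign = +, move right. Bounds: (-2, -1). Value = -3/2
The surreal number with sign expansion --+ is -3/2.

-3/2


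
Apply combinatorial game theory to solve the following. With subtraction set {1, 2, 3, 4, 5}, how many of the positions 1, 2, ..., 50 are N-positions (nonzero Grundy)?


Subtraction set S = {1, 2, 3, 4, 5}, so G(n) = n mod 6.
G(n) = 0 when n is a multiple of 6.
Multiples of 6 in [1, 50]: 8
N-positions (nonzero Grundy) = 50 - 8 = 42

42


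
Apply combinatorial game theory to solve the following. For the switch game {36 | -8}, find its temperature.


The game is {36 | -8}, a switch {a | b} with numbers a > b.
Cooling {a | b} by t gives {a - t | b + t}, which stops being hot when a - t = b + t, i.e. at t = (a - b)/2. So the temperature of a switch is (a - b)/2.
Temperature = (Left option - Right option) / 2
= (36 - (-8)) / 2
= 44 / 2
= 22

22


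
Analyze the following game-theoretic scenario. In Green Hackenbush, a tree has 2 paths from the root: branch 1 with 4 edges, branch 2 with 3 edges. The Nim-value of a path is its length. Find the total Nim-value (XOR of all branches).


The tree has 2 branches from the ground vertex.
In Green Hackenbush, the Nim-value of a simple path of length k is k.
Branch 1: length 4, Nim-value = 4
Branch 2: length 3, Nim-value = 3
Total Nim-value = XOR of all branch values:
0 XOR 4 = 4
4 XOR 3 = 7
Nim-value of the tree = 7

7


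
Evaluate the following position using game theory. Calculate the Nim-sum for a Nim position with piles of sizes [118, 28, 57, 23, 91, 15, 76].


We need the XOR (exclusive or) of all pile sizes.
After XOR-ing pile 1 (size 118): 0 XOR 118 = 118
After XOR-ing pile 2 (size 28): 118 XOR 28 = 106
After XOR-ing pile 3 (size 57): 106 XOR 57 = 83
After XOR-ing pile 4 (size 23): 83 XOR 23 = 68
After XOR-ing pile 5 (size 91): 68 XOR 91 = 31
After XOR-ing pile 6 (size 15): 31 XOR 15 = 16
After XOR-ing pile 7 (size 76): 16 XOR 76 = 92
The Nim-value of this position is 92.

92


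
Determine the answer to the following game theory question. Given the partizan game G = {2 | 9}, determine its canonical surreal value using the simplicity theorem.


Left options: {2}, max = 2
Right options: {9}, min = 9
All options are numbers and max(Left) < min(Right), so by the simplicity theorem the value is the simplest (earliest-born) number strictly between 2 and 9.
Integers 3 through 8 all lie strictly between 2 and 9.
Among integers, the simplest (lowest birthday = smallest |n|; 0 is born on day 0, +-n on day n) is 3.
No non-integer in the interval can be simpler: if x is a non-integer in the interval, then floor(x) or ceil(x) also lies in the interval (the interval contains an integer), and both are proper prefixes of x's sign expansion, i.e. born earlier. So the game value is 3.
Game value = 3

3


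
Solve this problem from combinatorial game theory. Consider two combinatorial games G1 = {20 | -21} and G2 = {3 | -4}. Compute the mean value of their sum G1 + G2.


G1 = {20 | -21}, G2 = {3 | -4}
Each is a switch {a | b} with numbers a > b; its mean value is (a + b)/2, and mean value is additive over game sums: m(G1 + G2) = m(G1) + m(G2).
Mean of G1 = (20 + (-21))/2 = -1/2 = -1/2
Mean of G2 = (3 + (-4))/2 = -1/2 = -1/2
Mean of G1 + G2 = -1/2 + -1/2 = -1

-1


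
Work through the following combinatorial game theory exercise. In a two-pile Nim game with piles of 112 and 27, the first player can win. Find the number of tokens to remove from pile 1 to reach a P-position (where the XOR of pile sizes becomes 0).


Piles: 112 and 27
Current XOR: 112 XOR 27 = 107 (non-zero, so this is an N-position).
To make the XOR zero, we need to find a move that balances the piles.
For pile 1 (size 112): target = 112 XOR 107 = 27
We reduce pile 1 from 112 to 27.
Tokens removed: 112 - 27 = 85
Verification: 27 XOR 27 = 0

85


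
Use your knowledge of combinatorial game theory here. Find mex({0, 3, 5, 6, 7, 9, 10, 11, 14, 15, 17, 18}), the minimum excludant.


Set = {0, 3, 5, 6, 7, 9, 10, 11, 14, 15, 17, 18}
0 is in the set.
1 is NOT in the set. This is the mex.
mex = 1

1


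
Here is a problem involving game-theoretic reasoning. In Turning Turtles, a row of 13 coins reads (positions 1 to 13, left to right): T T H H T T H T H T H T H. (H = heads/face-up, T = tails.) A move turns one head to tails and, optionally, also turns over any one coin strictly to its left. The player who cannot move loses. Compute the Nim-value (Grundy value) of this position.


Coins: T T H H T T H T H T H T H
Key fact: a single head at position k behaves exactly like a Nim heap of size k (turning it to T and optionally flipping a coin at j < k corresponds to moving the heap from k to j, or to 0), and heads combine as a disjunctive sum (two heads at the same place would cancel, matching j XOR j = 0). So the Nim-value is the XOR of the 1-indexed positions of the heads.
Face-up positions (1-indexed): [3, 4, 7, 9, 11, 13]
XOR 0 with 3: 0 XOR 3 = 3
XOR 3 with 4: 3 XOR 4 = 7
XOR 7 with 7: 7 XOR 7 = 0
XOR 0 with 9: 0 XOR 9 = 9
XOR 9 with 11: 9 XOR 11 = 2
XOR 2 with 13: 2 XOR 13 = 15
Nim-value = 15

15


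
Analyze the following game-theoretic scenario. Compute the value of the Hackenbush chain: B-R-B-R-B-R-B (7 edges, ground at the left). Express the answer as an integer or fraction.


Edges (from ground): B-R-B-R-B-R-B
By Berlekamp's sign-expansion rule, a Blue-Red Hackenbush stalk has the value of the surreal number whose sign sequence is the edge sequence with B -> + and R -> -.
Sign sequence: +-+-+-+
Trace the sign expansion in the surreal number tree, starting from 0:
Edge 1: B (sign +) -> bounds (0, +inf), value = 1
Edge 2: R (sign -) -> bounds (0, 1), value = 1/2
Edge 3: B (sign +) -> bounds (1/2, 1), value = 3/4
Edge 4: R (sign -) -> bounds (1/2, 3/4), value = 5/8
Edge 5: B (sign +) -> bounds (5/8, 3/4), value = 11/16
Edge 6: R (sign -) -> bounds (5/8, 11/16), value = 21/32
Edge 7: B (sign +) -> bounds (21/32, 11/16), value = 43/64
Game value = 43/64

43/64


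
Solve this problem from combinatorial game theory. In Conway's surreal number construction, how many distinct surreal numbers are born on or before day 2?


Day 0: {|} = 0 is born. Count = 1.
Day n: the number of surreal numbers born by day n is 2^(n+1) - 1.
By day 0: 2^1 - 1 = 1
By day 1: 2^2 - 1 = 3
By day 2: 2^3 - 1 = 7
By day 2: 7 surreal numbers.

7


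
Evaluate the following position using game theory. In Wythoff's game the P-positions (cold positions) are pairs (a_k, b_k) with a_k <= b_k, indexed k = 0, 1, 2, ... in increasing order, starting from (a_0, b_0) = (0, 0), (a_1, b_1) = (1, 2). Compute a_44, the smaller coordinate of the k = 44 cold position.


By Wythoff's theorem, a_k = floor(k * phi) and b_k = floor(k * phi^2) = a_k + k, where phi = (1 + sqrt(5))/2 is the golden ratio.
phi = (1 + sqrt(5))/2 = 1.618034
k = 44
k * phi = 44 * 1.618034 = 71.193496
a_44 = floor(k * phi) = 71

71


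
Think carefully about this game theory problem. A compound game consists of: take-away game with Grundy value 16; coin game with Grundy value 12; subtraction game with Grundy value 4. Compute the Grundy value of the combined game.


By the Sprague-Grundy theorem, the Grundy value of a sum of games is the XOR of individual Grundy values.
take-away game: Grundy value = 16. Running XOR: 0 XOR 16 = 16
coin game: Grundy value = 12. Running XOR: 16 XOR 12 = 28
subtraction game: Grundy value = 4. Running XOR: 28 XOR 4 = 24
The combined Grundy value is 24.

24


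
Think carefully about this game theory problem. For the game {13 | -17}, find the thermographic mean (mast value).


Game = {13 | -17}, a switch {a | b} with numbers a > b.
Its thermograph has left wall a - t and right wall b + t, which meet at t = (a - b)/2, where both equal (a + b)/2. So the mast (mean value) is at (a + b)/2.
Mean = (13 + (-17))/2 = -4/2 = -2

-2


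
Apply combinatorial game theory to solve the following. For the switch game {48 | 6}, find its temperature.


The game is {48 | 6}, a switch {a | b} with numbers a > b.
Cooling {a | b} by t gives {a - t | b + t}, which stops being hot when a - t = b + t, i.e. at t = (a - b)/2. So the temperature of a switch is (a - b)/2.
Temperature = (Left option - Right option) / 2
= (48 - (6)) / 2
= 42 / 2
= 21

21


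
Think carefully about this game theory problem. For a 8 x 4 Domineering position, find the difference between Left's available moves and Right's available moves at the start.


Board is 8 x 4 (rows x cols).
Left (vertical) placements: (rows-1) * cols = 7 * 4 = 28
Right (horizontal) placements: rows * (cols-1) = 8 * 3 = 24
Advantage = Left - Right = 28 - 24 = 4

4


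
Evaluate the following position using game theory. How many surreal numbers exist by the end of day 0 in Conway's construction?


Day 0: {|} = 0 is born. Count = 1.
Day n: the number of surreal numbers born by day n is 2^(n+1) - 1.
By day 0: 2^1 - 1 = 1
By day 0: 1 surreal numbers.

1


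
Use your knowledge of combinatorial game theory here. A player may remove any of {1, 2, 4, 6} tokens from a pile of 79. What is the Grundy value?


The subtraction set is S = {1, 2, 4, 6}.
G(k) = mex{ G(k - s) : s in S, s <= k }. We compute iteratively: G(0) = 0.
G(1) = mex({0}) = 1
G(2) = mex({0, 1}) = 2
G(3) = mex({1, 2}) = 0
G(4) = mex({0, 2}) = 1
G(5) = mex({0, 1}) = 2
G(6) = mex({0, 1, 2}) = 3
G(7) = mex({0, 1, 2, 3}) = 4
G(8) = mex({1, 2, 3, 4}) = 0
G(9) = mex({0, 2, 4}) = 1
G(10) = mex({0, 1, 3}) = 2
G(11) = mex({1, 2, 4}) = 0
G(12) = mex({0, 2, 3}) = 1
G(13) = mex({0, 1, 4}) = 2
Observe that G(8)..G(13) = 0, 1, 2, 0, 1, 2 repeats G(0)..G(5) = 0, 1, 2, 0, 1, 2.
For k >= max(S) = 6, G(k) is determined by the previous 6 values G(k-6)..G(k-1); a window of 6 consecutive values has recurred shifted by 8, so by induction G(k + 8) = G(k) for all k >= 0: the sequence is periodic from the start with period 8.
One period: G(0..7) = 0, 1, 2, 0, 1, 2, 3, 4.
79 mod 8 = 7, so G(79) = G(7) = 4.

4


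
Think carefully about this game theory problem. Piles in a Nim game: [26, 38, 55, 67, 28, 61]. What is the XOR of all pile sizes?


We need the XOR (exclusive or) of all pile sizes.
After XOR-ing pile 1 (size 26): 0 XOR 26 = 26
After XOR-ing pile 2 (size 38): 26 XOR 38 = 60
After XOR-ing pile 3 (size 55): 60 XOR 55 = 11
After XOR-ing pile 4 (size 67): 11 XOR 67 = 72
After XOR-ing pile 5 (size 28): 72 XOR 28 = 84
After XOR-ing pile 6 (size 61): 84 XOR 61 = 105
The Nim-value of this position is 105.

105


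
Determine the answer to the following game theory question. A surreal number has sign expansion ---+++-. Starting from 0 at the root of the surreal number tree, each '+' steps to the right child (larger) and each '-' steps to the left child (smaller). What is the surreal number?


Sign expansion: ---+++-
Rule: track bounds (lo, hi), initially (-inf, +inf). On '+', the current value becomes lo and we move to the simplest number in (value, hi): value + 1 if hi = +inf, otherwise the midpoint (value + hi)/2. On '-', the current value becomes hi and we move to value - 1 if lo = -inf, otherwise the midpoint (lo + value)/2.
Start at 0.
Step 1: sign = -, move left. Bounds: (-inf, 0). Value = -1
Step 2: sign = -, move left. Bounds: (-inf, -1). Value = -2
Step 3: sign = -, move left. Bounds: (-inf, -2). Value = -3
Step 4: sign = +, move right. Bounds: (-3, -2). Value = -5/2
Step 5: sign = +, move right. Bounds: (-5/2, -2). Value = -9/4
Step 6: sign = +, move right. Bounds: (-9/4, -2). Value = -17/8
Step 7: sign = -, move left. Bounds: (-9/4, -17/8). Value = -35/16
The surreal number with sign expansion ---+++- is -35/16.

-35/16


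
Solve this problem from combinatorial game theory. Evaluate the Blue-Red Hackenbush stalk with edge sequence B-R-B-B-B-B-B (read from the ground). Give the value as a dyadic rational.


Edges (from ground): B-R-B-B-B-B-B
By Berlekamp's sign-expansion rule, a Blue-Red Hackenbush stalk has the value of the surreal number whose sign sequence is the edge sequence with B -> + and R -> -.
Sign sequence: +-+++++
Trace the sign expansion in the surreal number tree, starting from 0:
Edge 1: B (sign +) -> bounds (0, +inf), value = 1
Edge 2: R (sign -) -> bounds (0, 1), value = 1/2
Edge 3: B (sign +) -> bounds (1/2, 1), value = 3/4
Edge 4: B (sign +) -> bounds (3/4, 1), value = 7/8
Edge 5: B (sign +) -> bounds (7/8, 1), value = 15/16
Edge 6: B (sign +) -> bounds (15/16, 1), value = 31/32
Edge 7: B (sign +) -> bounds (31/32, 1), value = 63/64
Game value = 63/64

63/64


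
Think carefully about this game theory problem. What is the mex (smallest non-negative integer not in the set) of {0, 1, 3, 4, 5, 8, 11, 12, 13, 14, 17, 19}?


Set = {0, 1, 3, 4, 5, 8, 11, 12, 13, 14, 17, 19}
0 is in the set.
1 is in the set.
2 is NOT in the set. This is the mex.
mex = 2

2


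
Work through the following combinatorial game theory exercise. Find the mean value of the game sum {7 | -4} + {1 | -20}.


G1 = {7 | -4}, G2 = {1 | -20}
Each is a switch {a | b} with numbers a > b; its mean value is (a + b)/2, and mean value is additive over game sums: m(G1 + G2) = m(G1) + m(G2).
Mean of G1 = (7 + (-4))/2 = 3/2 = 3/2
Mean of G2 = (1 + (-20))/2 = -19/2 = -19/2
Mean of G1 + G2 = 3/2 + -19/2 = -8

-8


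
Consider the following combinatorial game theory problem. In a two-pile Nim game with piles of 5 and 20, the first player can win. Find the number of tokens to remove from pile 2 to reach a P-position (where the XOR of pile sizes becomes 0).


Piles: 5 and 20
Current XOR: 5 XOR 20 = 17 (non-zero, so this is an N-position).
To make the XOR zero, we need to find a move that balances the piles.
For pile 2 (size 20): target = 20 XOR 17 = 5
We reduce pile 2 from 20 to 5.
Tokens removed: 20 - 5 = 15
Verification: 5 XOR 5 = 0

15


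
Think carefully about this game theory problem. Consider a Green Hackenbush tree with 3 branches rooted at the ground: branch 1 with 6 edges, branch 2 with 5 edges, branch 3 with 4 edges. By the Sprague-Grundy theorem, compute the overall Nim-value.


The tree has 3 branches from the ground vertex.
In Green Hackenbush, the Nim-value of a simple path of length k is k.
Branch 1: length 6, Nim-value = 6
Branch 2: length 5, Nim-value = 5
Branch 3: length 4, Nim-value = 4
Total Nim-value = XOR of all branch values:
0 XOR 6 = 6
6 XOR 5 = 3
3 XOR 4 = 7
Nim-value of the tree = 7

7


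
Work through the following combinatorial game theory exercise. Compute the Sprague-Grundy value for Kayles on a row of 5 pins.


Kayles: a move removes 1 or 2 adjacent pins from a contiguous row.
Removing pins from a row of k leaves two independent rows (a, b) with a + b = k - 1 (one pin) or a + b = k - 2 (two pins); an end removal gives a = 0.
By Sprague-Grundy, G(k) = mex{ G(a) XOR G(b) } over all these splits. G(0) = 0.
G(1): splits (0,0):0^0=0 -> mex({0}) = 1
G(2): splits (0,1):0^1=1 (0,0):0^0=0 -> mex({0, 1}) = 2
G(3): splits (0,2):0^2=2 (1,1):1^1=0 (0,1):0^1=1 -> mex({0, 1, 2}) = 3
G(4): splits (0,3):0^3=3 (1,2):1^2=3 (0,2):0^2=2 (1,1):1^1=0 -> mex({0, 2, 3}) = 1
G(5): splits (0,4):0^1=1 (1,3):1^3=2 (2,2):2^2=0 (0,3):0^3=3 (1,2):1^2=3 -> mex({0, 1, 2, 3}) = 4
Therefore G(5) = 4.

4


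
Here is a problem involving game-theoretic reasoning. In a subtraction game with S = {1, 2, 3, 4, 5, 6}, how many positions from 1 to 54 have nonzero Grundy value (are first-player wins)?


Subtraction set S = {1, 2, 3, 4, 5, 6}, so G(n) = n mod 7.
G(n) = 0 when n is a multiple of 7.
Multiples of 7 in [1, 54]: 7
N-positions (nonzero Grundy) = 54 - 7 = 47

47


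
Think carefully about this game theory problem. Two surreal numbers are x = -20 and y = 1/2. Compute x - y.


x = -20, y = 1/2
Converting to common denominator: 2
x = -40/2, y = 1/2
x - y = -20 - 1/2 = -41/2

-41/2


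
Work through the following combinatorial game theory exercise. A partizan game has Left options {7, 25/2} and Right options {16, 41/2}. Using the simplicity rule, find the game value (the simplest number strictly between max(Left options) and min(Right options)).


Left options: {7, 25/2}, max = 25/2
Right options: {16, 41/2}, min = 16
All options are numbers and max(Left) < min(Right), so by the simplicity theorem the value is the simplest (earliest-born) number strictly between 25/2 and 16.
Integers 13 through 15 all lie strictly between 25/2 and 16.
Among integers, the simplest (lowest birthday = smallest |n|; 0 is born on day 0, +-n on day n) is 13.
No non-integer in the interval can be simpler: if x is a non-integer in the interval, then floor(x) or ceil(x) also lies in the interval (the interval contains an integer), and both are proper prefixes of x's sign expansion, i.e. born earlier. So the game value is 13.
Game value = 13

13


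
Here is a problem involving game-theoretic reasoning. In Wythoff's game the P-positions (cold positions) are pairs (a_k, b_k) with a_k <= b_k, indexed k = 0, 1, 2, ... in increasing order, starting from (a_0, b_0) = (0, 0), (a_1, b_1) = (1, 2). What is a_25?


By Wythoff's theorem, a_k = floor(k * phi) and b_k = floor(k * phi^2) = a_k + k, where phi = (1 + sqrt(5))/2 is the golden ratio.
phi = (1 + sqrt(5))/2 = 1.618034
k = 25
k * phi = 25 * 1.618034 = 40.450850
a_25 = floor(k * phi) = 40

40


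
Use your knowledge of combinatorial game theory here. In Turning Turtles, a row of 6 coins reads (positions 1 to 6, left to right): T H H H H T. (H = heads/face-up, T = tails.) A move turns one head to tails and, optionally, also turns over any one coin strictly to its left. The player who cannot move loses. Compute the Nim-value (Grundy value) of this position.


Coins: T H H H H T
Key fact: a single head at position k behaves exactly like a Nim heap of size k (turning it to T and optionally flipping a coin at j < k corresponds to moving the heap from k to j, or to 0), and heads combine as a disjunctive sum (two heads at the same place would cancel, matching j XOR j = 0). So the Nim-value is the XOR of the 1-indexed positions of the heads.
Face-up positions (1-indexed): [2, 3, 4, 5]
XOR 0 with 2: 0 XOR 2 = 2
XOR 2 with 3: 2 XOR 3 = 1
XOR 1 with 4: 1 XOR 4 = 5
XOR 5 with 5: 5 XOR 5 = 0
Nim-value = 0

0


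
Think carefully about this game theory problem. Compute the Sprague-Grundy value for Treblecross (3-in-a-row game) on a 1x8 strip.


Treblecross: place X on empty cells; 3-in-a-row wins.
Playing within two cells of an existing X lets the opponent win at once, so sensible play treats the cells i-2..i+2 around each X as dead. The player left with no safe cell loses, so this is a normal-play take-away game on strips of safe cells.
Placing X at cell i (0-indexed) of a strip of k safe cells leaves independent strips of sizes max(0, i-2) and max(0, k-i-3). Hence G(k) = mex{ G(max(0,i-2)) XOR G(max(0,k-i-3)) : 0 <= i < k }, with G(0) = 0.
G(1): splits (0,0):0^0=0 -> mex({0}) = 1
G(2): splits (0,0):0^0=0 -> mex({0}) = 1
G(3): splits (0,0):0^0=0 -> mex({0}) = 1
G(4): splits (0,1):0^1=1 (0,0):0^0=0 -> mex({0, 1}) = 2
G(5): splits (0,2):0^1=1 (0,1):0^1=1 (0,0):0^0=0 -> mex({0, 1}) = 2
G(6) = mex({1}) = 0
G(7) = mex({0, 1, 2}) = 3
G(8) = mex({0, 1, 2}) = 3
Therefore G(8) = 3.

3


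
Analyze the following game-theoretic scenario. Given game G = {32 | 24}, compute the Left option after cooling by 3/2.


Original game: {32 | 24} (a switch {a | b} with a > b).
Cooling by t (for t below the temperature (a - b)/2 = 4) taxes each move by t: {a | b} cooled by t is {a - t | b + t}.
Cooling amount: t = 3/2
Cooled Left option: 32 - 3/2 = 61/2
Cooled Right option: 24 + 3/2 = 51/2
Cooled game: {61/2 | 51/2}
Left option = 61/2

61/2


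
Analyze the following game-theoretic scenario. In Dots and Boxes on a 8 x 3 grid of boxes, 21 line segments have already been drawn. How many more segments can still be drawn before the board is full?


Grid: 8 x 3 boxes, i.e. 9 rows and 4 columns of dots.
Horizontal edges: (rows + 1) * cols = 9 * 3 = 27
Vertical edges: rows * (cols + 1) = 8 * 4 = 32
Total edges: 27 + 32 = 59
Edges drawn: 21
Remaining: 59 - 21 = 38

38


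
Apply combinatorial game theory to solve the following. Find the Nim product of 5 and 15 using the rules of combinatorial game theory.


Nim multiplication is bilinear over XOR: (u XOR v) * w = (u*w) XOR (v*w).
So we split each operand into its bit components and XOR the pairwise Nim products.
5 = 1 + 4 (as XOR of powers of 2).
15 = 1 + 2 + 4 + 8 (as XOR of powers of 2).
Using the standard Nim-product table on single bits:
  2*2 = 3,   2*4 = 8,   2*8 = 12,
  4*4 = 6,   4*8 = 11,  8*8 = 13,
and  1*x = x (identity), k*l = l*k (commutative).
Pairwise Nim products:
  1 * 1 = 1
  1 * 2 = 2
  1 * 4 = 4
  1 * 8 = 8
  4 * 1 = 4
  4 * 2 = 8
  4 * 4 = 6
  4 * 8 = 11
XOR them: 1 XOR 2 XOR 4 XOR 8 XOR 4 XOR 8 XOR 6 XOR 11 = 14.
Result: 5 * 15 = 14 (in Nim).

14


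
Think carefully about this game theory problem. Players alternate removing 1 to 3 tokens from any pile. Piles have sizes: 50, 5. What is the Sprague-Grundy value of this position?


Subtraction set: {1, 2, 3}
For this subtraction set, G(n) = n mod 4 (period = max + 1 = 4).
Pile 1 (size 50): G(50) = 50 mod 4 = 2
Pile 2 (size 5): G(5) = 5 mod 4 = 1
Total Grundy value = XOR of all: 2 XOR 1 = 3

3


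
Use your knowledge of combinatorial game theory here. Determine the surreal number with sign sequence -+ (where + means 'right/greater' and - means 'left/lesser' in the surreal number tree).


Sign expansion: -+
Rule: track bounds (lo, hi), initially (-inf, +inf). On '+', the current value becomes lo and we move to the simplest number in (value, hi): value + 1 if hi = +inf, otherwise the midpoint (value + hi)/2. On '-', the current value becomes hi and we move to value - 1 if lo = -inf, otherwise the midpoint (lo + value)/2.
Start at 0.
Step 1: sign = -, move left. Bounds: (-inf, 0). Value = -1
Step 2: sign = +, move right. Bounds: (-1, 0). Value = -1/2
The surreal number with sign expansion -+ is -1/2.

-1/2


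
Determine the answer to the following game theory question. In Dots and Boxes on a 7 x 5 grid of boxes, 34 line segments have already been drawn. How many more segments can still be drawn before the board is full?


Grid: 7 x 5 boxes, i.e. 8 rows and 6 columns of dots.
Horizontal edges: (rows + 1) * cols = 8 * 5 = 40
Vertical edges: rows * (cols + 1) = 7 * 6 = 42
Total edges: 40 + 42 = 82
Edges drawn: 34
Remaining: 82 - 34 = 48

48


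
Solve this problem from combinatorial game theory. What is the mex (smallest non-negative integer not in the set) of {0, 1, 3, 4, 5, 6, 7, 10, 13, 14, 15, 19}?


Set = {0, 1, 3, 4, 5, 6, 7, 10, 13, 14, 15, 19}
0 is in the set.
1 is in the set.
2 is NOT in the set. This is the mex.
mex = 2

2


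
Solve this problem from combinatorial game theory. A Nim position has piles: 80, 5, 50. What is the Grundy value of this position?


We need the XOR (exclusive or) of all pile sizes.
After XOR-ing pile 1 (size 80): 0 XOR 80 = 80
After XOR-ing pile 2 (size 5): 80 XOR 5 = 85
After XOR-ing pile 3 (size 50): 85 XOR 50 = 103
The Nim-value of this position is 103.

103


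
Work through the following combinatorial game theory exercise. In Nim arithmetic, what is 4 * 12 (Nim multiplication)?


Nim multiplication is bilinear over XOR: (u XOR v) * w = (u*w) XOR (v*w).
So we split each operand into its bit components and XOR the pairwise Nim products.
4 = 4 (as XOR of powers of 2).
12 = 4 + 8 (as XOR of powers of 2).
Using the standard Nim-product table on single bits:
  2*2 = 3,   2*4 = 8,   2*8 = 12,
  4*4 = 6,   4*8 = 11,  8*8 = 13,
and  1*x = x (identity), k*l = l*k (commutative).
Pairwise Nim products:
  4 * 4 = 6
  4 * 8 = 11
XOR them: 6 XOR 11 = 13.
Result: 4 * 12 = 13 (in Nim).

13


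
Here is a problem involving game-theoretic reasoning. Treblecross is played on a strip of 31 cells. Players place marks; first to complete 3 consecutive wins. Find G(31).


Treblecross: place X on empty cells; 3-in-a-row wins.
Playing within two cells of an existing X lets the opponent win at once, so sensible play treats the cells i-2..i+2 around each X as dead. The player left with no safe cell loses, so this is a normal-play take-away game on strips of safe cells.
Placing X at cell i (0-indexed) of a strip of k safe cells leaves independent strips of sizes max(0, i-2) and max(0, k-i-3). Hence G(k) = mex{ G(max(0,i-2)) XOR G(max(0,k-i-3)) : 0 <= i < k }, with G(0) = 0.
G(1): splits (0,0):0^0=0 -> mex({0}) = 1
G(2): splits (0,0):0^0=0 -> mex({0}) = 1
G(3): splits (0,0):0^0=0 -> mex({0}) = 1
G(4): splits (0,1):0^1=1 (0,0):0^0=0 -> mex({0, 1}) = 2
G(5): splits (0,2):0^1=1 (0,1):0^1=1 (0,0):0^0=0 -> mex({0, 1}) = 2
G(6) = mex({1}) = 0
G(7) = mex({0, 1, 2}) = 3
G(8) = mex({0, 1, 2}) = 3
G(9) = mex({0, 2}) = 1
G(10) = mex({0, 2, 3}) = 1
G(11) = mex({0, 3}) = 1
G(12) = mex({1, 3}) = 0
G(13) = mex({0, 1, 2, 3}) = 4
G(14) = mex({0, 1, 2}) = 3
G(15) = mex({0, 1, 2}) = 3
G(16) = mex({0, 1, 2, 4}) = 3
G(17) = mex({0, 1, 3, 4}) = 2
G(18) = mex({0, 1, 3, 4}) = 2
G(19) = mex({0, 1, 3, 5}) = 2
G(20) = mex({0, 1, 2, 3, 5}) = 4
G(21) = mex({0, 1, 2, 3, 5}) = 4
G(22) = mex({1, 2, 6}) = 0
G(23) = mex({0, 1, 2, 3, 4, 6}) = 5
G(24) = mex({0, 1, 2, 3, 4}) = 5
G(25) = mex({0, 1, 3, 4, 7}) = 2
G(26) = mex({0, 1, 3, 4, 5, 7}) = 2
G(27) = mex({0, 1, 3, 5}) = 2
G(28) = mex({0, 1, 2, 5}) = 3
G(29) = mex({0, 1, 2, 4, 5, 6}) = 3
G(30) = mex({1, 2, 4, 6}) = 0
G(31) = mex({0, 1, 2, 3, 4, 6}) = 5
Therefore G(31) = 5.

5


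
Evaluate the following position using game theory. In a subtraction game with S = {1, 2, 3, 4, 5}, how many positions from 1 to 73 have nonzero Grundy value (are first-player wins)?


Subtraction set S = {1, 2, 3, 4, 5}, so G(n) = n mod 6.
G(n) = 0 when n is a multiple of 6.
Multiples of 6 in [1, 73]: 12
N-positions (nonzero Grundy) = 73 - 12 = 61

61


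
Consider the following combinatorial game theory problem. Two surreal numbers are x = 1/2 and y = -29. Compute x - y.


x = 1/2, y = -29
Converting to common denominator: 2
x = 1/2, y = -58/2
x - y = 1/2 - -29 = 59/2

59/2


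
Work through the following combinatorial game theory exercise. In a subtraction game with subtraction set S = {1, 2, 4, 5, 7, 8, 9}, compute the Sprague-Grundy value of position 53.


The subtraction set is S = {1, 2, 4, 5, 7, 8, 9}.
G(k) = mex{ G(k - s) : s in S, s <= k }. We compute iteratively: G(0) = 0.
G(1) = mex({0}) = 1
G(2) = mex({0, 1}) = 2
G(3) = mex({1, 2}) = 0
G(4) = mex({0, 2}) = 1
G(5) = mex({0, 1}) = 2
G(6) = mex({1, 2}) = 0
G(7) = mex({0, 2}) = 1
G(8) = mex({0, 1}) = 2
G(9) = mex({0, 1, 2}) = 3
G(10) = mex({0, 1, 2, 3}) = 4
G(11) = mex({0, 1, 2, 3, 4}) = 5
G(12) = mex({0, 1, 2, 4, 5}) = 3
G(13) = mex({0, 1, 2, 3, 5}) = 4
G(14) = mex({0, 1, 2, 3, 4}) = 5
G(15) = mex({0, 1, 2, 4, 5}) = 3
G(16) = mex({1, 2, 3, 5}) = 0
G(17) = mex({0, 2, 3, 4}) = 1
G(18) = mex({0, 1, 3, 4, 5}) = 2
G(19) = mex({1, 2, 3, 4, 5}) = 0
G(20) = mex({0, 2, 3, 4, 5}) = 1
G(21) = mex({0, 1, 3, 4, 5}) = 2
G(22) = mex({1, 2, 3, 4, 5}) = 0
G(23) = mex({0, 2, 3, 5}) = 1
G(24) = mex({0, 1, 3}) = 2
Observe that G(16)..G(24) = 0, 1, 2, 0, 1, 2, 0, 1, 2 repeats G(0)..G(8) = 0, 1, 2, 0, 1, 2, 0, 1, 2.
For k >= max(S) = 9, G(k) is determined by the previous 9 values G(k-9)..G(k-1); a window of 9 consecutive values has recurred shifted by 16, so by induction G(k + 16) = G(k) for all k >= 0: the sequence is periodic from the start with period 16.
One period: G(0..15) = 0, 1, 2, 0, 1, 2, 0, 1, 2, 3, 4, 5, 3, 4, 5, 3.
53 mod 16 = 5, so G(53) = G(5) = 2.

2


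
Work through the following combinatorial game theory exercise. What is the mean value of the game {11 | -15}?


Game = {11 | -15}, a switch {a | b} with numbers a > b.
Its thermograph has left wall a - t and right wall b + t, which meet at t = (a - b)/2, where both equal (a + b)/2. So the mast (mean value) is at (a + b)/2.
Mean = (11 + (-15))/2 = -4/2 = -2

-2


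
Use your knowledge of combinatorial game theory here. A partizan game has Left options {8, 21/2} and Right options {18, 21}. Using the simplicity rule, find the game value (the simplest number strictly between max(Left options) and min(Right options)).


Left options: {8, 21/2}, max = 21/2
Right options: {18, 21}, min = 18
All options are numbers and max(Left) < min(Right), so by the simplicity theorem the value is the simplest (earliest-born) number strictly between 21/2 and 18.
Integers 11 through 17 all lie strictly between 21/2 and 18.
Among integers, the simplest (lowest birthday = smallest |n|; 0 is born on day 0, +-n on day n) is 11.
No non-integer in the interval can be simpler: if x is a non-integer in the interval, then floor(x) or ceil(x) also lies in the interval (the interval contains an integer), and both are proper prefixes of x's sign expansion, i.e. born earlier. So the game value is 11.
Game value = 11

11


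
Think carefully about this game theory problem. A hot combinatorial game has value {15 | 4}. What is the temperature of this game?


The game is {15 | 4}, a switch {a | b} with numbers a > b.
Cooling {a | b} by t gives {a - t | b + t}, which stops being hot when a - t = b + t, i.e. at t = (a - b)/2. So the temperature of a switch is (a - b)/2.
Temperature = (Left option - Right option) / 2
= (15 - (4)) / 2
= 11 / 2
= 11/2

11/2


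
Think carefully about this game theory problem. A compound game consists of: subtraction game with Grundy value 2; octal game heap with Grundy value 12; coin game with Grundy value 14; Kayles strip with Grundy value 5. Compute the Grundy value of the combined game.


By the Sprague-Grundy theorem, the Grundy value of a sum of games is the XOR of individual Grundy values.
subtraction game: Grundy value = 2. Running XOR: 0 XOR 2 = 2
octal game heap: Grundy value = 12. Running XOR: 2 XOR 12 = 14
coin game: Grundy value = 14. Running XOR: 14 XOR 14 = 0
Kayles strip: Grundy value = 5. Running XOR: 0 XOR 5 = 5
The combined Grundy value is 5.

5


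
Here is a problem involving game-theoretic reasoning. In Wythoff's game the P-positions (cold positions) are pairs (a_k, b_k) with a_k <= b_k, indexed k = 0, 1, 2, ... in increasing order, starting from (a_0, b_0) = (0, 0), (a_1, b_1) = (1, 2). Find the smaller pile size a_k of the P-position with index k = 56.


By Wythoff's theorem, a_k = floor(k * phi) and b_k = floor(k * phi^2) = a_k + k, where phi = (1 + sqrt(5))/2 is the golden ratio.
phi = (1 + sqrt(5))/2 = 1.618034
k = 56
k * phi = 56 * 1.618034 = 90.609903
a_56 = floor(k * phi) = 90

90


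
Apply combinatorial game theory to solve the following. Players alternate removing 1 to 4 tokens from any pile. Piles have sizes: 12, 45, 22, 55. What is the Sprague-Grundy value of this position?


Subtraction set: {1, 2, 3, 4}
For this subtraction set, G(n) = n mod 5 (period = max + 1 = 5).
Pile 1 (size 12): G(12) = 12 mod 5 = 2
Pile 2 (size 45): G(45) = 45 mod 5 = 0
Pile 3 (size 22): G(22) = 22 mod 5 = 2
Pile 4 (size 55): G(55) = 55 mod 5 = 0
Total Grundy value = XOR of all: 2 XOR 0 XOR 2 XOR 0 = 0

0


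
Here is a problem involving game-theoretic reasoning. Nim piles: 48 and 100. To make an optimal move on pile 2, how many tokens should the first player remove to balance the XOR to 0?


Piles: 48 and 100
Current XOR: 48 XOR 100 = 84 (non-zero, so this is an N-position).
To make the XOR zero, we need to find a move that balances the piles.
For pile 2 (size 100): target = 100 XOR 84 = 48
We reduce pile 2 from 100 to 48.
Tokens removed: 100 - 48 = 52
Verification: 48 XOR 48 = 0

52


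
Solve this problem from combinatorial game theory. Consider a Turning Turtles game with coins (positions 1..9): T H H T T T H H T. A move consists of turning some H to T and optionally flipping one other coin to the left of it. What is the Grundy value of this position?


Coins: T H H T T T H H T
Key fact: a single head at position k behaves exactly like a Nim heap of size k (turning it to T and optionally flipping a coin at j < k corresponds to moving the heap from k to j, or to 0), and heads combine as a disjunctive sum (two heads at the same place would cancel, matching j XOR j = 0). So the Nim-value is the XOR of the 1-indexed positions of the heads.
Face-up positions (1-indexed): [2, 3, 7, 8]
XOR 0 with 2: 0 XOR 2 = 2
XOR 2 with 3: 2 XOR 3 = 1
XOR 1 with 7: 1 XOR 7 = 6
XOR 6 with 8: 6 XOR 8 = 14
Nim-value = 14

14


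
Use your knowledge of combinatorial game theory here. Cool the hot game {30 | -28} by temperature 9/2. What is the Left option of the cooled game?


Original game: {30 | -28} (a switch {a | b} with a > b).
Cooling by t (for t below the temperature (a - b)/2 = 29) taxes each move by t: {a | b} cooled by t is {a - t | b + t}.
Cooling amount: t = 9/2
Cooled Left option: 30 - 9/2 = 51/2
Cooled Right option: -28 + 9/2 = -47/2
Cooled game: {51/2 | -47/2}
Left option = 51/2

51/2


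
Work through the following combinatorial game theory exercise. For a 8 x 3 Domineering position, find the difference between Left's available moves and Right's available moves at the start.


Board is 8 x 3 (rows x cols).
Left (vertical) placements: (rows-1) * cols = 7 * 3 = 21
Right (horizontal) placements: rows * (cols-1) = 8 * 2 = 16
Advantage = Left - Right = 21 - 16 = 5

5


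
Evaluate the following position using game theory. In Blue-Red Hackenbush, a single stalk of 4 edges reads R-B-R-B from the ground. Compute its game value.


Edges (from ground): R-B-R-B
By Berlekamp's sign-expansion rule, a Blue-Red Hackenbush stalk has the value of the surreal number whose sign sequence is the edge sequence with B -> + and R -> -.
Sign sequence: -+-+
Trace the sign expansion in the surreal number tree, starting from 0:
Edge 1: R (sign -) -> bounds (-inf, 0), value = -1
Edge 2: B (sign +) -> bounds (-1, 0), value = -1/2
Edge 3: R (sign -) -> bounds (-1, -1/2), value = -3/4
Edge 4: B (sign +) -> bounds (-3/4, -1/2), value = -5/8
Game value = -5/8

-5/8


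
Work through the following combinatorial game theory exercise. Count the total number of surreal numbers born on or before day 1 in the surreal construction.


Day 0: {|} = 0 is born. Count = 1.
Day n: the number of surreal numbers born by day n is 2^(n+1) - 1.
By day 0: 2^1 - 1 = 1
By day 1: 2^2 - 1 = 3
By day 1: 3 surreal numbers.

3


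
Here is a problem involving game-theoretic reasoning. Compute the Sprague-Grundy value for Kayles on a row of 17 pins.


Kayles: a move removes 1 or 2 adjacent pins from a contiguous row.
Removing pins from a row of k leaves two independent rows (a, b) with a + b = k - 1 (one pin) or a + b = k - 2 (two pins); an end removal gives a = 0.
By Sprague-Grundy, G(k) = mex{ G(a) XOR G(b) } over all these splits. G(0) = 0.
G(1): splits (0,0):0^0=0 -> mex({0}) = 1
G(2): splits (0,1):0^1=1 (0,0):0^0=0 -> mex({0, 1}) = 2
G(3): splits (0,2):0^2=2 (1,1):1^1=0 (0,1):0^1=1 -> mex({0, 1, 2}) = 3
G(4): splits (0,3):0^3=3 (1,2):1^2=3 (0,2):0^2=2 (1,1):1^1=0 -> mex({0, 2, 3}) = 1
G(5): splits (0,4):0^1=1 (1,3):1^3=2 (2,2):2^2=0 (0,3):0^3=3 (1,2):1^2=3 -> mex({0, 1, 2, 3}) = 4
G(6) = mex({0, 1, 2, 4}) = 3
G(7) = mex({0, 1, 3, 4, 5}) = 2
G(8) = mex({0, 2, 3, 5, 6}) = 1
G(9) = mex({0, 1, 2, 3, 6, 7}) = 4
G(10) = mex({0, 1, 3, 4, 5, 7}) = 2
G(11) = mex({0, 1, 2, 3, 4, 5}) = 6
G(12) = mex({0, 1, 2, 3, 5, 6, 7}) = 4
G(13) = mex({0, 2, 3, 4, 6, 7}) = 1
G(14) = mex({0, 1, 4, 5, 6, 7}) = 2
G(15) = mex({0, 1, 2, 3, 4, 5, 6}) = 7
G(16) = mex({0, 2, 3, 5, 6, 7}) = 1
G(17) = mex({0, 1, 2, 3, 5, 6, 7}) = 4
Therefore G(17) = 4.

4


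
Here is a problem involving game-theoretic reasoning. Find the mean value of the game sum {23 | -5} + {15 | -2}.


G1 = {23 | -5}, G2 = {15 | -2}
Each is a switch {a | b} with numbers a > b; its mean value is (a + b)/2, and mean value is additive over game sums: m(G1 + G2) = m(G1) + m(G2).
Mean of G1 = (23 + (-5))/2 = 18/2 = 9
Mean of G2 = (15 + (-2))/2 = 13/2 = 13/2
Mean of G1 + G2 = 9 + 13/2 = 31/2

31/2


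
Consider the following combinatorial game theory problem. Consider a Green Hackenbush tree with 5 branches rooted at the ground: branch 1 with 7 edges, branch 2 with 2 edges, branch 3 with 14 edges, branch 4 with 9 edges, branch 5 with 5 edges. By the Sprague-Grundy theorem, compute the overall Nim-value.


The tree has 5 branches from the ground vertex.
In Green Hackenbush, the Nim-value of a simple path of length k is k.
Branch 1: length 7, Nim-value = 7
Branch 2: length 2, Nim-value = 2
Branch 3: length 14, Nim-value = 14
Branch 4: length 9, Nim-value = 9
Branch 5: length 5, Nim-value = 5
Total Nim-value = XOR of all branch values:
0 XOR 7 = 7
7 XOR 2 = 5
5 XOR 14 = 11
11 XOR 9 = 2
2 XOR 5 = 7
Nim-value of the tree = 7

7


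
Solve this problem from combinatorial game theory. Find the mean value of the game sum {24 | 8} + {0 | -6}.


G1 = {24 | 8}, G2 = {0 | -6}
Each is a switch {a | b} with numbers a > b; its mean value is (a + b)/2, and mean value is additive over game sums: m(G1 + G2) = m(G1) + m(G2).
Mean of G1 = (24 + (8))/2 = 32/2 = 16
Mean of G2 = (0 + (-6))/2 = -6/2 = -3
Mean of G1 + G2 = 16 + -3 = 13

13


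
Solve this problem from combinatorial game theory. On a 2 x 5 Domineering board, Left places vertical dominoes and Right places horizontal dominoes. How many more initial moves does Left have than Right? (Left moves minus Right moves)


Board is 2 x 5 (rows x cols).
Left (vertical) placements: (rows-1) * cols = 1 * 5 = 5
Right (horizontal) placements: rows * (cols-1) = 2 * 4 = 8
Advantage = Left - Right = 5 - 8 = -3

-3


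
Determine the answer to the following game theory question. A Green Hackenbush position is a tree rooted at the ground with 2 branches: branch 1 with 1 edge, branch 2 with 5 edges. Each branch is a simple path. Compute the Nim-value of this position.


The tree has 2 branches from the ground vertex.
In Green Hackenbush, the Nim-value of a simple path of length k is k.
Branch 1: length 1, Nim-value = 1
Branch 2: length 5, Nim-value = 5
Total Nim-value = XOR of all branch values:
0 XOR 1 = 1
1 XOR 5 = 4
Nim-value of the tree = 4

4


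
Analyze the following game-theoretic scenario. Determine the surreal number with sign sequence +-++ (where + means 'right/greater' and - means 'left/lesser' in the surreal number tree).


Sign expansion: +-++
Rule: track bounds (lo, hi), initially (-inf, +inf). On '+', the current value becomes lo and we move to the simplest number in (value, hi): value + 1 if hi = +inf, otherwise the midpoint (value + hi)/2. On '-', the current value becomes hi and we move to value - 1 if lo = -inf, otherwise the midpoint (lo + value)/2.
Start at 0.
Step 1: sign = +, move right. Bounds: (0, +inf). Value = 1
Step 2: sign = -, move left. Bounds: (0, 1). Value = 1/2
Step 3: sign = +, move right. Bounds: (1/2, 1). Value = 3/4
Step 4: sign = +, move right. Bounds: (3/4, 1). Value = 7/8
The surreal number with sign expansion +-++ is 7/8.

7/8
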